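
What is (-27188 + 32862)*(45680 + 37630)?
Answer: 472700940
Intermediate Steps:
(-27188 + 32862)*(45680 + 37630) = 5674*83310 = 472700940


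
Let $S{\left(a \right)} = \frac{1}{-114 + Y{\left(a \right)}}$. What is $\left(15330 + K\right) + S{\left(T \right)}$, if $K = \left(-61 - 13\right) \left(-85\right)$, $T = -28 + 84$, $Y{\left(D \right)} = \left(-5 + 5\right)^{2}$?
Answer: $\frac{2464679}{114} \approx 21620.0$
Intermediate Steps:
$Y{\left(D \right)} = 0$ ($Y{\left(D \right)} = 0^{2} = 0$)
$T = 56$
$S{\left(a \right)} = - \frac{1}{114}$ ($S{\left(a \right)} = \frac{1}{-114 + 0} = \frac{1}{-114} = - \frac{1}{114}$)
$K = 6290$ ($K = \left(-74\right) \left(-85\right) = 6290$)
$\left(15330 + K\right) + S{\left(T \right)} = \left(15330 + 6290\right) - \frac{1}{114} = 21620 - \frac{1}{114} = \frac{2464679}{114}$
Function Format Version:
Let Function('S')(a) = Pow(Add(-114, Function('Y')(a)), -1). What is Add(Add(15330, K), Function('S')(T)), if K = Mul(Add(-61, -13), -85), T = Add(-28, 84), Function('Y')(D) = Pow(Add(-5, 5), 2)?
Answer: Rational(2464679, 114) ≈ 21620.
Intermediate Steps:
Function('Y')(D) = 0 (Function('Y')(D) = Pow(0, 2) = 0)
T = 56
Function('S')(a) = Rational(-1, 114) (Function('S')(a) = Pow(Add(-114, 0), -1) = Pow(-114, -1) = Rational(-1, 114))
K = 6290 (K = Mul(-74, -85) = 6290)
Add(Add(15330, K), Function('S')(T)) = Add(Add(15330, 6290), Rational(-1, 114)) = Add(21620, Rational(-1, 114)) = Rational(2464679, 114)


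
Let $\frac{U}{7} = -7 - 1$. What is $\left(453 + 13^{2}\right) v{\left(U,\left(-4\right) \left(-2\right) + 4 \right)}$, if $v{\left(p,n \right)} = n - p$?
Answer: $42296$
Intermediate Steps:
$U = -56$ ($U = 7 \left(-7 - 1\right) = 7 \left(-8\right) = -56$)
$\left(453 + 13^{2}\right) v{\left(U,\left(-4\right) \left(-2\right) + 4 \right)} = \left(453 + 13^{2}\right) \left(\left(\left(-4\right) \left(-2\right) + 4\right) - -56\right) = \left(453 + 169\right) \left(\left(8 + 4\right) + 56\right) = 622 \left(12 + 56\right) = 622 \cdot 68 = 42296$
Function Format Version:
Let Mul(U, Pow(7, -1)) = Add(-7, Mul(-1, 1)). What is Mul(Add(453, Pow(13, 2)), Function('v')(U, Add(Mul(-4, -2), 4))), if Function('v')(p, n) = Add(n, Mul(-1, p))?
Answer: 42296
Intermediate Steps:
U = -56 (U = Mul(7, Add(-7, Mul(-1, 1))) = Mul(7, Add(-7, -1)) = Mul(7, -8) = -56)
Mul(Add(453, Pow(13, 2)), Function('v')(U, Add(Mul(-4, -2), 4))) = Mul(Add(453, Pow(13, 2)), Add(Add(Mul(-4, -2), 4), Mul(-1, -56))) = Mul(Add(453, 169), Add(Add(8, 4), 56)) = Mul(622, Add(12, 56)) = Mul(622, 68) = 42296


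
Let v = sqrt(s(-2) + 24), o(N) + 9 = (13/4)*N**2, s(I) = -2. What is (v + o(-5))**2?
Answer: 83873/16 + 289*sqrt(22)/2 ≈ 5919.8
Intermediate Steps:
o(N) = -9 + 13*N**2/4 (o(N) = -9 + (13/4)*N**2 = -9 + (13*(1/4))*N**2 = -9 + 13*N**2/4)
v = sqrt(22) (v = sqrt(-2 + 24) = sqrt(22) ≈ 4.6904)
(v + o(-5))**2 = (sqrt(22) + (-9 + (13/4)*(-5)**2))**2 = (sqrt(22) + (-9 + (13/4)*25))**2 = (sqrt(22) + (-9 + 325/4))**2 = (sqrt(22) + 289/4)**2 = (289/4 + sqrt(22))**2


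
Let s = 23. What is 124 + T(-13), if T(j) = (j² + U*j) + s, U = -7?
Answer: 407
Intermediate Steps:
T(j) = 23 + j² - 7*j (T(j) = (j² - 7*j) + 23 = 23 + j² - 7*j)
124 + T(-13) = 124 + (23 + (-13)² - 7*(-13)) = 124 + (23 + 169 + 91) = 124 + 283 = 407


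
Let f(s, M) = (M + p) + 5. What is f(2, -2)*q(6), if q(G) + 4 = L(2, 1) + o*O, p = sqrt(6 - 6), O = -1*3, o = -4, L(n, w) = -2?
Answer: 18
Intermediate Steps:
O = -3
p = 0 (p = sqrt(0) = 0)
f(s, M) = 5 + M (f(s, M) = (M + 0) + 5 = M + 5 = 5 + M)
q(G) = 6 (q(G) = -4 + (-2 - 4*(-3)) = -4 + (-2 + 12) = -4 + 10 = 6)
f(2, -2)*q(6) = (5 - 2)*6 = 3*6 = 18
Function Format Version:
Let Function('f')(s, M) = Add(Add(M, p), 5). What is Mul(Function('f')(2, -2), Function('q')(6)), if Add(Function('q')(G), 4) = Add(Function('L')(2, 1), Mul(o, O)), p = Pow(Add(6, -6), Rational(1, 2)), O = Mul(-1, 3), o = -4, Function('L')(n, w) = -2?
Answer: 18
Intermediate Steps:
O = -3
p = 0 (p = Pow(0, Rational(1, 2)) = 0)
Function('f')(s, M) = Add(5, M) (Function('f')(s, M) = Add(Add(M, 0), 5) = Add(M, 5) = Add(5, M))
Function('q')(G) = 6 (Function('q')(G) = Add(-4, Add(-2, Mul(-4, -3))) = Add(-4, Add(-2, 12)) = Add(-4, 10) = 6)
Mul(Function('f')(2, -2), Function('q')(6)) = Mul(Add(5, -2), 6) = Mul(3, 6) = 18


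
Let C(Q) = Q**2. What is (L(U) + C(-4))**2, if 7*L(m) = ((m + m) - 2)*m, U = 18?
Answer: 524176/49 ≈ 10697.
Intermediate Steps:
L(m) = m*(-2 + 2*m)/7 (L(m) = (((m + m) - 2)*m)/7 = ((2*m - 2)*m)/7 = ((-2 + 2*m)*m)/7 = (m*(-2 + 2*m))/7 = m*(-2 + 2*m)/7)
(L(U) + C(-4))**2 = ((2/7)*18*(-1 + 18) + (-4)**2)**2 = ((2/7)*18*17 + 16)**2 = (612/7 + 16)**2 = (724/7)**2 = 524176/49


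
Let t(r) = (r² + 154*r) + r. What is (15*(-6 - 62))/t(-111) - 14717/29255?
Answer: -3503144/11906785 ≈ -0.29421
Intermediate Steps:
t(r) = r² + 155*r
(15*(-6 - 62))/t(-111) - 14717/29255 = (15*(-6 - 62))/((-111*(155 - 111))) - 14717/29255 = (15*(-68))/((-111*44)) - 14717*1/29255 = -1020/(-4884) - 14717/29255 = -1020*(-1/4884) - 14717/29255 = 85/407 - 14717/29255 = -3503144/11906785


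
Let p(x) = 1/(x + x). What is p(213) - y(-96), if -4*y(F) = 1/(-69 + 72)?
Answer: 73/852 ≈ 0.085681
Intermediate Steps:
y(F) = -1/12 (y(F) = -1/(4*(-69 + 72)) = -1/4/3 = -1/4*1/3 = -1/12)
p(x) = 1/(2*x)
p(213) - y(-96) = (1/2)/213 - 1*(-1/12) = (1/2)*(1/213) + 1/12 = 1/426 + 1/12 = 73/852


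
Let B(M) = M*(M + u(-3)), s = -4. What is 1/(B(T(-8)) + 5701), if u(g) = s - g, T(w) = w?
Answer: 1/5773 ≈ 0.00017322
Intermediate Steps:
u(g) = -4 - g
B(M) = M*(-1 + M) (B(M) = M*(M + (-4 - 1*(-3))) = M*(M + (-4 + 3)) = M*(M - 1) = M*(-1 + M))
1/(B(T(-8)) + 5701) = 1/(-8*(-1 - 8) + 5701) = 1/(-8*(-9) + 5701) = 1/(72 + 5701) = 1/5773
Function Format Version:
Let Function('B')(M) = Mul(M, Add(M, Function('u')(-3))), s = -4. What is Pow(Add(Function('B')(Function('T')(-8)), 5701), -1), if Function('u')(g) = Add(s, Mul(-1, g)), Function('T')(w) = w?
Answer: Rational(1, 5773) ≈ 0.00017322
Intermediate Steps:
Function('u')(g) = Add(-4, Mul(-1, g))
Function('B')(M) = Mul(M, Add(-1, M)) (Function('B')(M) = Mul(M, Add(M, Add(-4, Mul(-1, -3)))) = Mul(M, Add(M, Add(-4, 3))) = Mul(M, Add(M, -1)) = Mul(M, Add(-1, M)))
Pow(Add(Function('B')(Function('T')(-8)), 5701), -1) = Pow(Add(Mul(-8, Add(-1, -8)), 5701), -1) = Pow(Add(Mul(-8, -9), 5701), -1) = Pow(Add(72, 5701), -1) = Pow(5773, -1) = Rational(1, 5773)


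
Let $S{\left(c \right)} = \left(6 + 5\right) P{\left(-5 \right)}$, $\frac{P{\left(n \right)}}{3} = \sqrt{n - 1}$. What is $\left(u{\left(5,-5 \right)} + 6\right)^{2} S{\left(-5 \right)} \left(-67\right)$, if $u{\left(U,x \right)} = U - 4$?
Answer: $- 108339 i \sqrt{6} \approx - 2.6538 \cdot 10^{5} i$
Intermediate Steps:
$u{\left(U,x \right)} = -4 + U$ ($u{\left(U,x \right)} = U - 4 = -4 + U$)
$P{\left(n \right)} = 3 \sqrt{-1 + n}$ ($P{\left(n \right)} = 3 \sqrt{n - 1} = 3 \sqrt{-1 + n}$)
$S{\left(c \right)} = 33 i \sqrt{6}$ ($S{\left(c \right)} = \left(6 + 5\right) 3 \sqrt{-1 - 5} = 11 \cdot 3 \sqrt{-6} = 11 \cdot 3 i \sqrt{6} = 33 i \sqrt{6}$)
$\left(u{\left(5,-5 \right)} + 6\right)^{2} S{\left(-5 \right)} \left(-67\right) = \left(\left(-4 + 5\right) + 6\right)^{2} \cdot 33 i \sqrt{6} \left(-67\right) = \left(1 + 6\right)^{2} \cdot 33 i \sqrt{6} \left(-67\right) = 7^{2} \cdot 33 i \sqrt{6} \left(-67\right) = 49 \cdot 33 i \sqrt{6} \left(-67\right) = 1617 i \sqrt{6} \left(-67\right) = - 108339 i \sqrt{6}$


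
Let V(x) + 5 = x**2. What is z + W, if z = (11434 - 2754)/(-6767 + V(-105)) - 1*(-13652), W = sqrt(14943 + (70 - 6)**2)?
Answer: 58070636/4253 + sqrt(19039) ≈ 13792.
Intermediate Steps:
V(x) = -5 + x**2
W = sqrt(19039) (W = sqrt(14943 + 64**2) = sqrt(14943 + 4096) = sqrt(19039) ≈ 137.98)
z = 58070636/4253 (z = (11434 - 2754)/(-6767 + (-5 + (-105)**2)) - 1*(-13652) = 8680/(-6767 + (-5 + 11025)) + 13652 = 8680/(-6767 + 11020) + 13652 = 8680/4253 + 13652 = 58070636/4253 ≈ 13654.)
z + W = 58070636/4253 + sqrt(19039)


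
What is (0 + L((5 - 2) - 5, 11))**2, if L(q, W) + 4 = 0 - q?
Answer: 4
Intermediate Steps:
L(q, W) = -4 - q (L(q, W) = -4 + (0 - q) = -4 - q)
(0 + L((5 - 2) - 5, 11))**2 = (0 + (-4 - ((5 - 2) - 5)))**2 = (0 + (-4 - (3 - 5)))**2 = (0 + (-4 - 1*(-2)))**2 = (0 + (-4 + 2))**2 = (0 - 2)**2 = (-2)**2 = 4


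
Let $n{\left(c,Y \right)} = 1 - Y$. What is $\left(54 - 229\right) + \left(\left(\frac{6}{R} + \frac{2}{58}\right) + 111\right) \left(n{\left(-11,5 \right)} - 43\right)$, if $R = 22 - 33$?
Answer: $- \frac{1712387}{319} \approx -5368.0$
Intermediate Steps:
$R = -11$ ($R = 22 - 33 = -11$)
$\left(54 - 229\right) + \left(\left(\frac{6}{R} + \frac{2}{58}\right) + 111\right) \left(n{\left(-11,5 \right)} - 43\right) = \left(54 - 229\right) + \left(\left(\frac{6}{-11} + \frac{2}{58}\right) + 111\right) \left(\left(1 - 5\right) - 43\right) = -175 + \left(\left(6 \left(- \frac{1}{11}\right) + 2 \cdot \frac{1}{58}\right) + 111\right) \left(\left(1 - 5\right) - 43\right) = -175 + \left(\left(- \frac{6}{11} + \frac{1}{29}\right) + 111\right) \left(-4 - 43\right) = -175 + \left(- \frac{163}{319} + 111\right) \left(-47\right) = -175 + \frac{35246}{319} \left(-47\right) = -175 - \frac{1656562}{319} = - \frac{1712387}{319}$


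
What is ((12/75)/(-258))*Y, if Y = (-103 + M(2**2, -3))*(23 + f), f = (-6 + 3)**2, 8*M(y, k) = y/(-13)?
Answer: 28576/13975 ≈ 2.0448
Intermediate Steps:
M(y, k) = -y/104 (M(y, k) = (y/(-13))/8 = (y*(-1/13))/8 = (-y/13)/8 = -y/104)
f = 9 (f = (-3)**2 = 9)
Y = -42864/13 (Y = (-103 - 1/104*2**2)*(23 + 9) = (-103 - 1/104*4)*32 = (-103 - 1/26)*32 = -2679/26*32 = -42864/13 ≈ -3297.2)
((12/75)/(-258))*Y = ((12/75)/(-258))*(-42864/13) = ((12*(1/75))*(-1/258))*(-42864/13) = ((4/25)*(-1/258))*(-42864/13) = -2/3225*(-42864/13) = 28576/13975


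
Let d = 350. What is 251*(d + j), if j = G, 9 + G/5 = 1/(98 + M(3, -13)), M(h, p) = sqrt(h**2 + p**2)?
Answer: 360865210/4713 - 1255*sqrt(178)/9426 ≈ 76566.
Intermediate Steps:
G = -45 + 5/(98 + sqrt(178)) (G = -45 + 5/(98 + sqrt(3**2 + (-13)**2)) = -45 + 5/(98 + sqrt(9 + 169)) = -45 + 5/(98 + sqrt(178)) ≈ -44.955)
j = -211840/4713 - 5*sqrt(178)/9426 ≈ -44.955
251*(d + j) = 251*(350 + (-211840/4713 - 5*sqrt(178)/9426)) = 251*(1437710/4713 - 5*sqrt(178)/9426) = 360865210/4713 - 1255*sqrt(178)/9426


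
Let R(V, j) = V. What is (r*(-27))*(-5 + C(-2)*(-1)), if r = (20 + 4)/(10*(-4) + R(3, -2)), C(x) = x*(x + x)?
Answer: -8424/37 ≈ -227.68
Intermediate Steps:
C(x) = 2*x² (C(x) = x*(2*x) = 2*x²)
r = -24/37 (r = (20 + 4)/(10*(-4) + 3) = 24/(-40 + 3) = 24/(-37) = 24*(-1/37) = -24/37 ≈ -0.64865)
(r*(-27))*(-5 + C(-2)*(-1)) = (-24/37*(-27))*(-5 + (2*(-2)²)*(-1)) = 648*(-5 + (2*4)*(-1))/37 = 648*(-5 + 8*(-1))/37 = 648*(-5 - 8)/37 = (648/37)*(-13) = -8424/37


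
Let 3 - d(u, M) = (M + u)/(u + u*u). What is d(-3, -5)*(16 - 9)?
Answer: 91/3 ≈ 30.333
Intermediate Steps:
d(u, M) = 3 - (M + u)/(u + u²) (d(u, M) = 3 - (M + u)/(u + u*u) = 3 - (M + u)/(u + u²))
d(-3, -5)*(16 - 9) = ((-1*(-5) + 2*(-3) + 3*(-3)²)/((-3)*(1 - 3)))*(16 - 9) = -⅓*(5 - 6 + 3*9)/(-2)*7 = -⅓*(-½)*(5 - 6 + 27)*7 = -⅓*(-½)*26*7 = (13/3)*7 = 91/3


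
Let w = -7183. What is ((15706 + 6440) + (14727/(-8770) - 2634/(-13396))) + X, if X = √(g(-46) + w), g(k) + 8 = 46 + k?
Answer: 325200320451/14685365 + 3*I*√799 ≈ 22145.0 + 84.8*I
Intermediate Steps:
g(k) = 38 + k (g(k) = -8 + (46 + k) = 38 + k)
X = 3*I*√799 (X = √((38 - 46) - 7183) = √(-8 - 7183) = √(-7191) = 3*I*√799 ≈ 84.8*I)
((15706 + 6440) + (14727/(-8770) - 2634/(-13396))) + X = ((15706 + 6440) + (14727/(-8770) - 2634/(-13396))) + 3*I*√799 = (22146 + (14727*(-1/8770) - 2634*(-1/13396))) + 3*I*√799 = (22146 + (-14727/8770 + 1317/6698)) + 3*I*√799 = (22146 - 21772839/14685365) + 3*I*√799 = 325200320451/14685365 + 3*I*√799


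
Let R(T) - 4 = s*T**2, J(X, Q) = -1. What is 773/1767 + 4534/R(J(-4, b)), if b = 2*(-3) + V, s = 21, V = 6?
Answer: 8030903/44175 ≈ 181.80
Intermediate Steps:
b = 0 (b = 2*(-3) + 6 = -6 + 6 = 0)
R(T) = 4 + 21*T**2
773/1767 + 4534/R(J(-4, b)) = 773/1767 + 4534/(4 + 21*(-1)**2) = 773*(1/1767) + 4534/(4 + 21*1) = 773/1767 + 4534/(4 + 21) = 773/1767 + 4534/25 = 8030903/44175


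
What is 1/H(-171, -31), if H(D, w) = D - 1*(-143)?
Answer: -1/28 ≈ -0.035714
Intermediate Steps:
H(D, w) = 143 + D (H(D, w) = D + 143 = 143 + D)
1/H(-171, -31) = 1/(143 - 171) = 1/(-28) = -1/28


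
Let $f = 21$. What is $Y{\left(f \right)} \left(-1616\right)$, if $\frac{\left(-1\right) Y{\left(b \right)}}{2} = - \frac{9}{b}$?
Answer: $- \frac{9696}{7} \approx -1385.1$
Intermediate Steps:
$Y{\left(b \right)} = \frac{18}{b}$ ($Y{\left(b \right)} = - 2 \left(- \frac{9}{b}\right) = \frac{18}{b}$)
$Y{\left(f \right)} \left(-1616\right) = \frac{18}{21} \left(-1616\right) = 18 \cdot \frac{1}{21} \left(-1616\right) = \frac{6}{7} \left(-1616\right) = - \frac{9696}{7}$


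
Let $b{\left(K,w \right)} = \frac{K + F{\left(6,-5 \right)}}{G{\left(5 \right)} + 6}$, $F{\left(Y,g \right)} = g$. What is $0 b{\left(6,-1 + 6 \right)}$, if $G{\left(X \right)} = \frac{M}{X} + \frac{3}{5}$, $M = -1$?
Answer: $0$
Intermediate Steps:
$G{\left(X \right)} = \frac{3}{5} - \frac{1}{X}$ ($G{\left(X \right)} = - \frac{1}{X} + \frac{3}{5} = \frac{3}{5} - \frac{1}{X}$)
$b{\left(K,w \right)} = - \frac{25}{32} + \frac{5 K}{32}$ ($b{\left(K,w \right)} = \frac{K - 5}{\left(\frac{3}{5} - \frac{1}{5}\right) + 6} = \frac{-5 + K}{\left(\frac{3}{5} - \frac{1}{5}\right) + 6} = \frac{-5 + K}{\frac{2}{5} + 6} = \frac{-5 + K}{\frac{32}{5}} = \left(-5 + K\right) \frac{5}{32} = - \frac{25}{32} + \frac{5 K}{32}$)
$0 b{\left(6,-1 + 6 \right)} = 0 \left(- \frac{25}{32} + \frac{5}{32} \cdot 6\right) = 0 \left(- \frac{25}{32} + \frac{15}{16}\right) = 0 \cdot \frac{5}{32} = 0$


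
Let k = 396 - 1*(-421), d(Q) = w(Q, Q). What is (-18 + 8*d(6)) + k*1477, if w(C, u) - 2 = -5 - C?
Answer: 1206619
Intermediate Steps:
w(C, u) = -3 - C (w(C, u) = 2 + (-5 - C) = -3 - C)
d(Q) = -3 - Q
k = 817 (k = 396 + 421 = 817)
(-18 + 8*d(6)) + k*1477 = (-18 + 8*(-3 - 1*6)) + 817*1477 = (-18 + 8*(-3 - 6)) + 1206709 = (-18 + 8*(-9)) + 1206709 = (-18 - 72) + 1206709 = -90 + 1206709 = 1206619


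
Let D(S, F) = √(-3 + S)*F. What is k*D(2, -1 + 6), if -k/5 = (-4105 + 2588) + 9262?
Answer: -193625*I ≈ -1.9363e+5*I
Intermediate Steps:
D(S, F) = F*√(-3 + S)
k = -38725 (k = -5*((-4105 + 2588) + 9262) = -5*(-1517 + 9262) = -5*7745 = -38725)
k*D(2, -1 + 6) = -38725*(-1 + 6)*√(-3 + 2) = -193625*√(-1) = -193625*I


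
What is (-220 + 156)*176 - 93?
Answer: -11357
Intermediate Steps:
(-220 + 156)*176 - 93 = -64*176 - 93 = -11264 - 93 = -11357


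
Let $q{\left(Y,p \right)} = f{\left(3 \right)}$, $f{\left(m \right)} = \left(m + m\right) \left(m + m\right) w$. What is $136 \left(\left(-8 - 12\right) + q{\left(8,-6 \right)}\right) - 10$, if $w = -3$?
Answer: $-17418$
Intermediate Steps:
$f{\left(m \right)} = - 12 m^{2}$ ($f{\left(m \right)} = \left(m + m\right) \left(m + m\right) \left(-3\right) = 2 m 2 m \left(-3\right) = 4 m^{2} \left(-3\right) = - 12 m^{2}$)
$q{\left(Y,p \right)} = -108$ ($q{\left(Y,p \right)} = - 12 \cdot 3^{2} = \left(-12\right) 9 = -108$)
$136 \left(\left(-8 - 12\right) + q{\left(8,-6 \right)}\right) - 10 = 136 \left(\left(-8 - 12\right) - 108\right) - 10 = 136 \left(-20 - 108\right) - 10 = 136 \left(-128\right) - 10 = -17408 - 10 = -17418$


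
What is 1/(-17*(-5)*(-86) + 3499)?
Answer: -1/3811 ≈ -0.00026240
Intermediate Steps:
1/(-17*(-5)*(-86) + 3499) = 1/(85*(-86) + 3499) = 1/(-7310 + 3499) = 1/(-3811) = -1/3811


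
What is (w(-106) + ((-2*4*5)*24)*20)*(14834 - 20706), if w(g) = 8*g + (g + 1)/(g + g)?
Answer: 6239104228/53 ≈ 1.1772e+8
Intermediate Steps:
w(g) = 8*g + (1 + g)/(2*g) (w(g) = 8*g + (1 + g)/((2*g)) = 8*g + (1 + g)*(1/(2*g)) = 8*g + (1 + g)/(2*g))
(w(-106) + ((-2*4*5)*24)*20)*(14834 - 20706) = ((½)*(1 - 106*(1 + 16*(-106)))/(-106) + ((-2*4*5)*24)*20)*(14834 - 20706) = ((½)*(-1/106)*(1 - 106*(1 - 1696)) + (-8*5*24)*20)*(-5872) = ((½)*(-1/106)*(1 - 106*(-1695)) - 40*24*20)*(-5872) = ((½)*(-1/106)*(1 + 179670) - 960*20)*(-5872) = ((½)*(-1/106)*179671 - 19200)*(-5872) = (-179671/212 - 19200)*(-5872) = -4250071/212*(-5872) = 6239104228/53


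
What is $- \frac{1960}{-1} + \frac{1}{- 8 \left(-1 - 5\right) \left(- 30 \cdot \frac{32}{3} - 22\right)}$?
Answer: $\frac{32175359}{16416} \approx 1960.0$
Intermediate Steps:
$- \frac{1960}{-1} + \frac{1}{- 8 \left(-1 - 5\right) \left(- 30 \cdot \frac{32}{3} - 22\right)} = \left(-1960\right) \left(-1\right) + \frac{1}{\left(-8\right) \left(-6\right) \left(- 30 \cdot 32 \cdot \frac{1}{3} - 22\right)} = 1960 + \frac{1}{48 \left(\left(-30\right) \frac{32}{3} - 22\right)} = 1960 + \frac{1}{48 \left(-320 - 22\right)} = 1960 + \frac{1}{48 \left(-342\right)} = 1960 + \frac{1}{48} \left(- \frac{1}{342}\right) = 1960 - \frac{1}{16416} = \frac{32175359}{16416}$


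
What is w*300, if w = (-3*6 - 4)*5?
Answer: -33000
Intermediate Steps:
w = -110 (w = (-18 - 4)*5 = -22*5 = -110)
w*300 = -110*300 = -33000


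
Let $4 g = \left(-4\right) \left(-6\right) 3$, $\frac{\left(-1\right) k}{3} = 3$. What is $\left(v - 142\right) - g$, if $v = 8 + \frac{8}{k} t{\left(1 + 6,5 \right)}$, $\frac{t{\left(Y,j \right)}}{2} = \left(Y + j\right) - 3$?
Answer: $-168$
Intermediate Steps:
$k = -9$ ($k = \left(-3\right) 3 = -9$)
$t{\left(Y,j \right)} = -6 + 2 Y + 2 j$ ($t{\left(Y,j \right)} = 2 \left(\left(Y + j\right) - 3\right) = 2 \left(-3 + Y + j\right) = -6 + 2 Y + 2 j$)
$v = -8$ ($v = 8 + \frac{8}{-9} \left(-6 + 2 \left(1 + 6\right) + 2 \cdot 5\right) = 8 + 8 \left(- \frac{1}{9}\right) \left(-6 + 2 \cdot 7 + 10\right) = 8 - \frac{8 \left(-6 + 14 + 10\right)}{9} = 8 - 16 = -8$)
$g = 18$ ($g = \frac{\left(-4\right) \left(-6\right) 3}{4} = \frac{24 \cdot 3}{4} = \frac{1}{4} \cdot 72 = 18$)
$\left(v - 142\right) - g = \left(-8 - 142\right) - 18 = -150 - 18 = -168$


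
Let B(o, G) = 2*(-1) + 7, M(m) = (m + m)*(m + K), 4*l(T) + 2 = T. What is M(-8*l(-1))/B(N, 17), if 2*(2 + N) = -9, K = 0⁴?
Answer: 72/5 ≈ 14.400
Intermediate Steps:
K = 0
l(T) = -½ + T/4
M(m) = 2*m² (M(m) = (m + m)*(m + 0) = (2*m)*m = 2*m²)
N = -13/2 (N = -2 + (½)*(-9) = -2 - 9/2 = -13/2 ≈ -6.5000)
B(o, G) = 5 (B(o, G) = -2 + 7 = 5)
M(-8*l(-1))/B(N, 17) = (2*(-8*(-½ + (¼)*(-1)))²)/5 = (2*(-8*(-½ - ¼))²)*(⅕) = (2*(-8*(-¾))²)*(⅕) = (2*6²)*(⅕) = (2*36)*(⅕) = 72*(⅕) = 72/5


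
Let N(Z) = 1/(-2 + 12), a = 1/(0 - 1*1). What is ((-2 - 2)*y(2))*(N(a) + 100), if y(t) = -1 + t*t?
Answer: -6006/5 ≈ -1201.2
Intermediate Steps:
y(t) = -1 + t²
a = -1 (a = 1/(0 - 1) = 1/(-1) = -1)
N(Z) = ⅒ (N(Z) = 1/10 = ⅒)
((-2 - 2)*y(2))*(N(a) + 100) = ((-2 - 2)*(-1 + 2²))*(⅒ + 100) = -4*(-1 + 4)*(1001/10) = -4*3*(1001/10) = -12*1001/10 = -6006/5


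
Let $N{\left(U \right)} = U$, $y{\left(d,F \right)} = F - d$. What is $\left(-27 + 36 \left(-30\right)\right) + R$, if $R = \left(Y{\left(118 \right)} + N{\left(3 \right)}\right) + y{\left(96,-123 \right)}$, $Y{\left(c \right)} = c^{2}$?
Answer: $12601$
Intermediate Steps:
$R = 13708$ ($R = \left(118^{2} + 3\right) - 219 = \left(13924 + 3\right) - 219 = 13927 - 219 = 13708$)
$\left(-27 + 36 \left(-30\right)\right) + R = \left(-27 + 36 \left(-30\right)\right) + 13708 = \left(-27 - 1080\right) + 13708 = -1107 + 13708 = 12601$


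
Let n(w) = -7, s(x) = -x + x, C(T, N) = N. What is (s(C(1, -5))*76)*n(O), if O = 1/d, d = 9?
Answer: 0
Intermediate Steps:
s(x) = 0
O = ⅑ (O = 1/9 = ⅑ ≈ 0.11111)
(s(C(1, -5))*76)*n(O) = (0*76)*(-7) = 0*(-7) = 0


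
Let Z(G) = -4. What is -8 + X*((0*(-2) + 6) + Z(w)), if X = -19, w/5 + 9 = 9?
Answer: -46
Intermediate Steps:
w = 0 (w = -45 + 5*9 = -45 + 45 = 0)
-8 + X*((0*(-2) + 6) + Z(w)) = -8 - 19*((0*(-2) + 6) - 4) = -8 - 19*((0 + 6) - 4) = -8 - 19*(6 - 4) = -8 - 19*2 = -8 - 38 = -46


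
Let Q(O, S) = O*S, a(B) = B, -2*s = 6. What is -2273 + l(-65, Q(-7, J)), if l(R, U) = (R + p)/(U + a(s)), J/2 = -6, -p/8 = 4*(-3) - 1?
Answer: -61358/27 ≈ -2272.5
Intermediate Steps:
s = -3 (s = -½*6 = -3)
p = 104 (p = -8*(4*(-3) - 1) = -8*(-12 - 1) = -8*(-13) = 104)
J = -12 (J = 2*(-6) = -12)
l(R, U) = (104 + R)/(-3 + U) (l(R, U) = (R + 104)/(U - 3) = (104 + R)/(-3 + U))
-2273 + l(-65, Q(-7, J)) = -2273 + (104 - 65)/(-3 - 7*(-12)) = -2273 + 39/(-3 + 84) = -2273 + 39/81 = -2273 + (1/81)*39 = -2273 + 13/27 = -61358/27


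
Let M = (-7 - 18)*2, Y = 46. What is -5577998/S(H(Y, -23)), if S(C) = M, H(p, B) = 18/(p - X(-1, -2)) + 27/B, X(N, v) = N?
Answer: 2788999/25 ≈ 1.1156e+5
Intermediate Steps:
M = -50 (M = -25*2 = -50)
H(p, B) = 18/(1 + p) + 27/B (H(p, B) = 18/(p - 1*(-1)) + 27/B = 18/(p + 1) + 27/B = 18/(1 + p) + 27/B)
S(C) = -50
-5577998/S(H(Y, -23)) = -5577998/(-50) = -5577998*(-1/50) = 2788999/25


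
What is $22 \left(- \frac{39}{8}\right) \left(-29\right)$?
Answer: $\frac{12441}{4} \approx 3110.3$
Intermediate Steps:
$22 \left(- \frac{39}{8}\right) \left(-29\right) = \left(- \frac{429}{4}\right) \left(-29\right) = \frac{12441}{4}$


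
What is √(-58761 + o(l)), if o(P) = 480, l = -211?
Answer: I*√58281 ≈ 241.41*I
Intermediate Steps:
√(-58761 + o(l)) = √(-58761 + 480) = √(-58281) = I*√58281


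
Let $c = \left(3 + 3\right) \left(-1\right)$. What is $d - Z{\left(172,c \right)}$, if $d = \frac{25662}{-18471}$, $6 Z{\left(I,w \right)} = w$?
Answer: $- \frac{51}{131} \approx -0.38931$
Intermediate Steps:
$c = -6$ ($c = 6 \left(-1\right) = -6$)
$Z{\left(I,w \right)} = \frac{w}{6}$
$d = - \frac{182}{131}$ ($d = 25662 \left(- \frac{1}{18471}\right) = - \frac{182}{131} \approx -1.3893$)
$d - Z{\left(172,c \right)} = - \frac{182}{131} - \frac{1}{6} \left(-6\right) = - \frac{182}{131} - -1 = - \frac{182}{131} + 1 = - \frac{51}{131}$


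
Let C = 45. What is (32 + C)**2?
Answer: 5929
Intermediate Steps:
(32 + C)**2 = (32 + 45)**2 = 77**2 = 5929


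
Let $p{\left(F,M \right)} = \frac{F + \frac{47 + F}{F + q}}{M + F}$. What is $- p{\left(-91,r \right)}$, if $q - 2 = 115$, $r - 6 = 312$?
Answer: $\frac{1205}{2951} \approx 0.40834$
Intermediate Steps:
$r = 318$ ($r = 6 + 312 = 318$)
$q = 117$ ($q = 2 + 115 = 117$)
$p{\left(F,M \right)} = \frac{F + \frac{47 + F}{117 + F}}{F + M}$ ($p{\left(F,M \right)} = \frac{F + \frac{47 + F}{F + 117}}{M + F} = \frac{F + \frac{47 + F}{117 + F}}{F + M}$)
$- p{\left(-91,r \right)} = - \frac{47 + \left(-91\right)^{2} + 118 \left(-91\right)}{\left(-91\right)^{2} + 117 \left(-91\right) + 117 \cdot 318 - 28938} = - \frac{47 + 8281 - 10738}{8281 - 10647 + 37206 - 28938} = - \frac{-2410}{5902} = \left(-1\right) \left(- \frac{1205}{2951}\right) = \frac{1205}{2951}$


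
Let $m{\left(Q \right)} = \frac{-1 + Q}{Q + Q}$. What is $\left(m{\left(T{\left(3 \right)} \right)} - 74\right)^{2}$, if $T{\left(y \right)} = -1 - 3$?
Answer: $\frac{344569}{64} \approx 5383.9$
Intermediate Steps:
$T{\left(y \right)} = -4$ ($T{\left(y \right)} = -1 - 3 = -4$)
$m{\left(Q \right)} = \frac{-1 + Q}{2 Q}$
$\left(m{\left(T{\left(3 \right)} \right)} - 74\right)^{2} = \left(\frac{-1 - 4}{2 \left(-4\right)} - 74\right)^{2} = \left(\frac{1}{2} \left(- \frac{1}{4}\right) \left(-5\right) - 74\right)^{2} = \left(\frac{5}{8} - 74\right)^{2} = \left(- \frac{587}{8}\right)^{2} = \frac{344569}{64}$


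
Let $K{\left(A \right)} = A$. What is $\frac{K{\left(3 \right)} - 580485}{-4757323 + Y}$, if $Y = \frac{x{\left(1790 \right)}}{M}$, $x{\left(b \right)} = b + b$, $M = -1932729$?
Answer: $\frac{160273485054}{1313516589721} \approx 0.12202$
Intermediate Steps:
$x{\left(b \right)} = 2 b$
$Y = - \frac{3580}{1932729}$ ($Y = \frac{2 \cdot 1790}{-1932729} = 3580 \left(- \frac{1}{1932729}\right) = - \frac{3580}{1932729} \approx -0.0018523$)
$\frac{K{\left(3 \right)} - 580485}{-4757323 + Y} = \frac{3 - 580485}{-4757323 - \frac{3580}{1932729}} = - \frac{580482}{- \frac{9194616128047}{1932729}} = \left(-580482\right) \left(- \frac{1932729}{9194616128047}\right) = \frac{160273485054}{1313516589721}$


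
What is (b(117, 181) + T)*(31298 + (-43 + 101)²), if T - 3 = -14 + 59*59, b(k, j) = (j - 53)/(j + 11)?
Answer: 120300248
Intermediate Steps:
b(k, j) = (-53 + j)/(11 + j)
T = 3470 (T = 3 + (-14 + 59*59) = 3 + (-14 + 3481) = 3 + 3467 = 3470)
(b(117, 181) + T)*(31298 + (-43 + 101)²) = ((-53 + 181)/(11 + 181) + 3470)*(31298 + (-43 + 101)²) = (128/192 + 3470)*(31298 + 58²) = ((1/192)*128 + 3470)*(31298 + 3364) = (⅔ + 3470)*34662 = (10412/3)*34662 = 120300248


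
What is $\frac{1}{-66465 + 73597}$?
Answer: $\frac{1}{7132} \approx 0.00014021$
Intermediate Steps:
$\frac{1}{-66465 + 73597} = \frac{1}{7132}$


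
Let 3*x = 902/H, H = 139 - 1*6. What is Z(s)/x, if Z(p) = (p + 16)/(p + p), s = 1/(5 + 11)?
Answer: 102543/1804 ≈ 56.842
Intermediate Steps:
H = 133 (H = 139 - 6 = 133)
s = 1/16 ≈ 0.062500
x = 902/399 (x = (902/133)/3 = (902*(1/133))/3 = (⅓)*(902/133) = 902/399 ≈ 2.2607)
Z(p) = (16 + p)/(2*p) (Z(p) = (16 + p)/((2*p)) = (16 + p)*(1/(2*p)) = (16 + p)/(2*p))
Z(s)/x = ((16 + 1/16)/(2*(1/16)))/(902/399) = ((½)*16*(257/16))*(399/902) = (257/2)*(399/902) = 102543/1804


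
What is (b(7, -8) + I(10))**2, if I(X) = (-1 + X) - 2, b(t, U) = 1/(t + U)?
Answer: 36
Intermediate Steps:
b(t, U) = 1/(U + t)
I(X) = -3 + X
(b(7, -8) + I(10))**2 = (1/(-8 + 7) + (-3 + 10))**2 = (1/(-1) + 7)**2 = (-1 + 7)**2 = 6**2 = 36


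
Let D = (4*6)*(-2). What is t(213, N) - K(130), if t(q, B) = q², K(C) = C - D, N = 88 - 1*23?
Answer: 45191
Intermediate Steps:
N = 65 (N = 88 - 23 = 65)
D = -48 (D = 24*(-2) = -48)
K(C) = 48 + C (K(C) = C - 1*(-48) = C + 48 = 48 + C)
t(213, N) - K(130) = 213² - (48 + 130) = 45369 - 1*178 = 45369 - 178 = 45191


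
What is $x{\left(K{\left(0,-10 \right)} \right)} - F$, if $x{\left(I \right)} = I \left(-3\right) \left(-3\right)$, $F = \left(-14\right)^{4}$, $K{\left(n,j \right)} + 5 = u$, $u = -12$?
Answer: $-38569$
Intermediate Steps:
$K{\left(n,j \right)} = -17$ ($K{\left(n,j \right)} = -5 - 12 = -17$)
$F = 38416$
$x{\left(I \right)} = 9 I$ ($x{\left(I \right)} = - 3 I \left(-3\right) = 9 I$)
$x{\left(K{\left(0,-10 \right)} \right)} - F = 9 \left(-17\right) - 38416 = -153 - 38416 = -38569$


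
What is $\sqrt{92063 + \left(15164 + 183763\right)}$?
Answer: $\sqrt{290990} \approx 539.43$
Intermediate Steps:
$\sqrt{92063 + \left(15164 + 183763\right)} = \sqrt{92063 + 198927} = \sqrt{290990}$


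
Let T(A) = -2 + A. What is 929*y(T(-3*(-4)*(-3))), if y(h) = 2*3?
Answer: 5574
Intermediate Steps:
y(h) = 6
929*y(T(-3*(-4)*(-3))) = 929*6 = 5574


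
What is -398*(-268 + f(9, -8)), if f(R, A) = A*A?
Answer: 81192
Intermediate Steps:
f(R, A) = A**2
-398*(-268 + f(9, -8)) = -398*(-268 + (-8)**2) = -398*(-268 + 64) = -398*(-204) = 81192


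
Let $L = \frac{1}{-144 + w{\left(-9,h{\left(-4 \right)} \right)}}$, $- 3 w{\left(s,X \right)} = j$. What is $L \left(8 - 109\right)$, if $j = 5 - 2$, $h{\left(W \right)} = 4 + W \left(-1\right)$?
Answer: $\frac{101}{145} \approx 0.69655$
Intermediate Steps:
$h{\left(W \right)} = 4 - W$
$j = 3$
$w{\left(s,X \right)} = -1$ ($w{\left(s,X \right)} = \left(- \frac{1}{3}\right) 3 = -1$)
$L = - \frac{1}{145}$ ($L = \frac{1}{-144 - 1} = \frac{1}{-145} = - \frac{1}{145} \approx -0.0068966$)
$L \left(8 - 109\right) = - \frac{8 - 109}{145} = \left(- \frac{1}{145}\right) \left(-101\right) = \frac{101}{145}$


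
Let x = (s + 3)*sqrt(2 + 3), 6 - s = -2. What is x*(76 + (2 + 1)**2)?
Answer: 935*sqrt(5) ≈ 2090.7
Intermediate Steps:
s = 8 (s = 6 - 1*(-2) = 6 + 2 = 8)
x = 11*sqrt(5) (x = (8 + 3)*sqrt(2 + 3) = 11*sqrt(5) ≈ 24.597)
x*(76 + (2 + 1)**2) = (11*sqrt(5))*(76 + (2 + 1)**2) = (11*sqrt(5))*(76 + 3**2) = (11*sqrt(5))*(76 + 9) = (11*sqrt(5))*85 = 935*sqrt(5)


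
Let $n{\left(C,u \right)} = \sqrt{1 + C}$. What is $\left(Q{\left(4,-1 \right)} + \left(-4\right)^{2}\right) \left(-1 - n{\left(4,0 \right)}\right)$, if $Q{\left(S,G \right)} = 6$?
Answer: $-22 - 22 \sqrt{5} \approx -71.193$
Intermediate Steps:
$\left(Q{\left(4,-1 \right)} + \left(-4\right)^{2}\right) \left(-1 - n{\left(4,0 \right)}\right) = \left(6 + \left(-4\right)^{2}\right) \left(-1 - \sqrt{1 + 4}\right) = \left(6 + 16\right) \left(-1 - \sqrt{5}\right) = 22 \left(-1 - \sqrt{5}\right) = -22 - 22 \sqrt{5}$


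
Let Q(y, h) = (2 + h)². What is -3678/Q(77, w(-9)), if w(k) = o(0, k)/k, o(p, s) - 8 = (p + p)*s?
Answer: -148959/50 ≈ -2979.2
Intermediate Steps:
o(p, s) = 8 + 2*p*s (o(p, s) = 8 + (p + p)*s = 8 + (2*p)*s = 8 + 2*p*s)
w(k) = 8/k (w(k) = (8 + 2*0*k)/k = (8 + 0)/k = 8/k)
-3678/Q(77, w(-9)) = -3678/(2 + 8/(-9))² = -3678/(2 + 8*(-⅑))² = -3678/(2 - 8/9)² = -3678/((10/9)²) = -3678/100/81 = -3678*81/100 = -148959/50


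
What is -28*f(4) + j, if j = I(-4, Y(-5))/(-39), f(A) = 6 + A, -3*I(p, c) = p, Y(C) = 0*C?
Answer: -32764/117 ≈ -280.03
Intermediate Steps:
Y(C) = 0
I(p, c) = -p/3
j = -4/117 (j = -1/3*(-4)/(-39) = (4/3)*(-1/39) = -4/117 ≈ -0.034188)
-28*f(4) + j = -28*(6 + 4) - 4/117 = -28*10 - 4/117 = -280 - 4/117 = -32764/117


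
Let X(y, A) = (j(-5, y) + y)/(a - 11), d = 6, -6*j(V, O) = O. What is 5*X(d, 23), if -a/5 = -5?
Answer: 25/14 ≈ 1.7857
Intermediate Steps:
a = 25 (a = -5*(-5) = 25)
j(V, O) = -O/6
X(y, A) = 5*y/84 (X(y, A) = (-y/6 + y)/(25 - 11) = (5*y/6)/14 = (5*y/6)*(1/14) = 5*y/84)
5*X(d, 23) = 5*((5/84)*6) = 5*(5/14) = 25/14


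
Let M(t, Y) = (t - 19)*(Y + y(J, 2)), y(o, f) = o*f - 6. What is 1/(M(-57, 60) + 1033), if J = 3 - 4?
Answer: -1/2919 ≈ -0.00034258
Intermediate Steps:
J = -1
y(o, f) = -6 + f*o (y(o, f) = f*o - 6 = -6 + f*o)
M(t, Y) = (-19 + t)*(-8 + Y) (M(t, Y) = (t - 19)*(Y + (-6 + 2*(-1))) = (-19 + t)*(Y + (-6 - 2)) = (-19 + t)*(Y - 8) = (-19 + t)*(-8 + Y))
1/(M(-57, 60) + 1033) = 1/((152 - 19*60 - 8*(-57) + 60*(-57)) + 1033) = 1/((152 - 1140 + 456 - 3420) + 1033) = 1/(-3952 + 1033) = 1/(-2919) = -1/2919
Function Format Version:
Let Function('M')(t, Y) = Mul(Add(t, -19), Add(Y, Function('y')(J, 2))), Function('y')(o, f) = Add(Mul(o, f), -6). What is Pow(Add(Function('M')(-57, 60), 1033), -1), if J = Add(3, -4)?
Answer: Rational(-1, 2919) ≈ -0.00034258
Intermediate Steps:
J = -1
Function('y')(o, f) = Add(-6, Mul(f, o)) (Function('y')(o, f) = Add(Mul(f, o), -6) = Add(-6, Mul(f, o)))
Function('M')(t, Y) = Mul(Add(-19, t), Add(-8, Y)) (Function('M')(t, Y) = Mul(Add(t, -19), Add(Y, Add(-6, Mul(2, -1)))) = Mul(Add(-19, t), Add(Y, Add(-6, -2))) = Mul(Add(-19, t), Add(Y, -8)) = Mul(Add(-19, t), Add(-8, Y)))
Pow(Add(Function('M')(-57, 60), 1033), -1) = Pow(Add(Add(152, Mul(-19, 60), Mul(-8, -57), Mul(60, -57)), 1033), -1) = Pow(Add(Add(152, -1140, 456, -3420), 1033), -1) = Pow(Add(-3952, 1033), -1) = Pow(-2919, -1) = Rational(-1, 2919)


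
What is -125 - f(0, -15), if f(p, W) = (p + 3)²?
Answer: -134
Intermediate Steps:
f(p, W) = (3 + p)²
-125 - f(0, -15) = -125 - (3 + 0)² = -125 - 1*3² = -125 - 1*9 = -125 - 9 = -134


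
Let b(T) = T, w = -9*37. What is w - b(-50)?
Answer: -283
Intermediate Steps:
w = -333
w - b(-50) = -333 - 1*(-50) = -333 + 50 = -283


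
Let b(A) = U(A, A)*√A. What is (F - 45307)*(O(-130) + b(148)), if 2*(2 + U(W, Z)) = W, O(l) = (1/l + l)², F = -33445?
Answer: -5623755154088/4225 - 11340288*√37 ≈ -1.4000e+9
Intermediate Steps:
O(l) = (l + 1/l)²
U(W, Z) = -2 + W/2
b(A) = √A*(-2 + A/2) (b(A) = (-2 + A/2)*√A = √A*(-2 + A/2))
(F - 45307)*(O(-130) + b(148)) = (-33445 - 45307)*((1 + (-130)²)²/(-130)² + √148*(-4 + 148)/2) = -78752*((1 + 16900)²/16900 + (½)*(2*√37)*144) = -78752*((1/16900)*16901² + 144*√37) = -78752*((1/16900)*285643801 + 144*√37) = -78752*(285643801/16900 + 144*√37) = -5623755154088/4225 - 11340288*√37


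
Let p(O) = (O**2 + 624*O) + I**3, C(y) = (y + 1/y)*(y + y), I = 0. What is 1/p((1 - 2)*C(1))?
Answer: -1/2480 ≈ -0.00040323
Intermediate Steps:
C(y) = 2*y*(y + 1/y) (C(y) = (y + 1/y)*(2*y) = 2*y*(y + 1/y))
p(O) = O**2 + 624*O (p(O) = (O**2 + 624*O) + 0**3 = (O**2 + 624*O) + 0 = O**2 + 624*O)
1/p((1 - 2)*C(1)) = 1/(((1 - 2)*(2 + 2*1**2))*(624 + (1 - 2)*(2 + 2*1**2))) = 1/((-(2 + 2*1))*(624 - (2 + 2*1))) = 1/((-(2 + 2))*(624 - (2 + 2))) = 1/((-1*4)*(624 - 1*4)) = 1/(-4*(624 - 4)) = 1/(-4*620) = 1/(-2480) = -1/2480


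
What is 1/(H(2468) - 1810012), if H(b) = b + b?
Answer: -1/1805076 ≈ -5.5399e-7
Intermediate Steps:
H(b) = 2*b
1/(H(2468) - 1810012) = 1/(2*2468 - 1810012) = 1/(4936 - 1810012) = 1/(-1805076) = -1/1805076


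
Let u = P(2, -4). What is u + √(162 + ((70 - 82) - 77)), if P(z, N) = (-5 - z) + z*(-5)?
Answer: -17 + √73 ≈ -8.4560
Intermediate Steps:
P(z, N) = -5 - 6*z (P(z, N) = (-5 - z) - 5*z = -5 - 6*z)
u = -17 (u = -5 - 6*2 = -5 - 12 = -17)
u + √(162 + ((70 - 82) - 77)) = -17 + √(162 + ((70 - 82) - 77)) = -17 + √(162 + (-12 - 77)) = -17 + √(162 - 89) = -17 + √73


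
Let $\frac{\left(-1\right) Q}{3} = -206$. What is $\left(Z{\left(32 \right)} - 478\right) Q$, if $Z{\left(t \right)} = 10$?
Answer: $-289224$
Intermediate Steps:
$Q = 618$ ($Q = \left(-3\right) \left(-206\right) = 618$)
$\left(Z{\left(32 \right)} - 478\right) Q = \left(10 - 478\right) 618 = \left(-468\right) 618 = -289224$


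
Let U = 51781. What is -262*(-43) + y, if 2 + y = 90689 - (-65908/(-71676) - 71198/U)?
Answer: 94598914383692/927863739 ≈ 1.0195e+5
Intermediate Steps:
y = 84145601500118/927863739 (y = -2 + (90689 - (-65908/(-71676) - 71198/51781)) = -2 + (90689 - (-65908*(-1/71676) - 71198*1/51781)) = -2 + (90689 - (16477/17919 - 71198/51781)) = -2 + (90689 - 1*(-422601425/927863739)) = -2 + (90689 + 422601425/927863739) = -2 + 84147457227596/927863739 = 84145601500118/927863739 ≈ 90688.)
-262*(-43) + y = -262*(-43) + 84145601500118/927863739 = 11266 + 84145601500118/927863739 = 94598914383692/927863739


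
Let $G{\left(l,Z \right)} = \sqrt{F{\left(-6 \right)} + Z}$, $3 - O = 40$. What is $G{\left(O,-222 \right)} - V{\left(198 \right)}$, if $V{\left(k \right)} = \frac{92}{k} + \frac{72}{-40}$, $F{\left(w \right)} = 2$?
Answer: $\frac{661}{495} + 2 i \sqrt{55} \approx 1.3354 + 14.832 i$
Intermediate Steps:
$O = -37$ ($O = 3 - 40 = -37$)
$G{\left(l,Z \right)} = \sqrt{2 + Z}$
$V{\left(k \right)} = - \frac{9}{5} + \frac{92}{k}$ ($V{\left(k \right)} = \frac{92}{k} + 72 \left(- \frac{1}{40}\right) = \frac{92}{k} - \frac{9}{5} = - \frac{9}{5} + \frac{92}{k}$)
$G{\left(O,-222 \right)} - V{\left(198 \right)} = \sqrt{2 - 222} - \left(- \frac{9}{5} + \frac{92}{198}\right) = \sqrt{-220} - \left(- \frac{9}{5} + 92 \cdot \frac{1}{198}\right) = 2 i \sqrt{55} - \left(- \frac{9}{5} + \frac{46}{99}\right) = 2 i \sqrt{55} - - \frac{661}{495} = 2 i \sqrt{55} + \frac{661}{495} = \frac{661}{495} + 2 i \sqrt{55}$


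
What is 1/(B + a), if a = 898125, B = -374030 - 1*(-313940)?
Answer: 1/838035 ≈ 1.1933e-6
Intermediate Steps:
B = -60090 (B = -374030 + 313940 = -60090)
1/(B + a) = 1/(-60090 + 898125) = 1/838035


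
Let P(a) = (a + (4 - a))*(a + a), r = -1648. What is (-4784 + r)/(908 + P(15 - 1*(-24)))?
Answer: -1608/305 ≈ -5.2721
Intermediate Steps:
P(a) = 8*a (P(a) = 4*(2*a) = 8*a)
(-4784 + r)/(908 + P(15 - 1*(-24))) = (-4784 - 1648)/(908 + 8*(15 - 1*(-24))) = -6432/(908 + 8*(15 + 24)) = -6432/(908 + 8*39) = -6432/(908 + 312) = -6432/1220 = -6432*1/1220 = -1608/305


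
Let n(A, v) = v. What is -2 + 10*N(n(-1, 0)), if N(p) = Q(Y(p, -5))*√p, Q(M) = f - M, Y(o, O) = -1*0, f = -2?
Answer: -2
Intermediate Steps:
Y(o, O) = 0
Q(M) = -2 - M
N(p) = -2*√p (N(p) = (-2 - 1*0)*√p = (-2 + 0)*√p = -2*√p)
-2 + 10*N(n(-1, 0)) = -2 + 10*(-2*√0) = -2 + 10*(-2*0) = -2 + 10*0 = -2 + 0 = -2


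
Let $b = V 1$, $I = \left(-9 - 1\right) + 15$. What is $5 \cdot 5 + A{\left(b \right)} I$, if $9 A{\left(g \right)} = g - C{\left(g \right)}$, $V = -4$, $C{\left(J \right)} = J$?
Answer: $25$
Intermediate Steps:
$I = 5$ ($I = -10 + 15 = 5$)
$b = -4$ ($b = \left(-4\right) 1 = -4$)
$A{\left(g \right)} = 0$ ($A{\left(g \right)} = \frac{g - g}{9} = \frac{1}{9} \cdot 0 = 0$)
$5 \cdot 5 + A{\left(b \right)} I = 5 \cdot 5 + 0 \cdot 5 = 25 + 0 = 25$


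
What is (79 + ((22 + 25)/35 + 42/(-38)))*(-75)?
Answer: -790395/133 ≈ -5942.8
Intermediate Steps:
(79 + ((22 + 25)/35 + 42/(-38)))*(-75) = (79 + (47*(1/35) + 42*(-1/38)))*(-75) = (79 + (47/35 - 21/19))*(-75) = (79 + 158/665)*(-75) = (52693/665)*(-75) = -790395/133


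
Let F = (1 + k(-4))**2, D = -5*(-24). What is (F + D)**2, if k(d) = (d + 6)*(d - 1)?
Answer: 40401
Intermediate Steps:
D = 120
k(d) = (-1 + d)*(6 + d) (k(d) = (6 + d)*(-1 + d) = (-1 + d)*(6 + d))
F = 81 (F = (1 + (-6 + (-4)**2 + 5*(-4)))**2 = (1 + (-6 + 16 - 20))**2 = (1 - 10)**2 = (-9)**2 = 81)
(F + D)**2 = (81 + 120)**2 = 201**2 = 40401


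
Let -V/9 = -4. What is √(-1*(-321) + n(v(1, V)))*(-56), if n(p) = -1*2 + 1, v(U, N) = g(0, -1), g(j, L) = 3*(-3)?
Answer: -448*√5 ≈ -1001.8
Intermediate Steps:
g(j, L) = -9
V = 36 (V = -9*(-4) = 36)
v(U, N) = -9
n(p) = -1 (n(p) = -2 + 1 = -1)
√(-1*(-321) + n(v(1, V)))*(-56) = √(-1*(-321) - 1)*(-56) = √(321 - 1)*(-56) = √320*(-56) = (8*√5)*(-56) = -448*√5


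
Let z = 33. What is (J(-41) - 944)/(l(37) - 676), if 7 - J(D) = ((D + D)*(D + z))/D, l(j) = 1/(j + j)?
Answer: 68154/50023 ≈ 1.3625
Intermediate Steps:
l(j) = 1/(2*j)
J(D) = -59 - 2*D (J(D) = 7 - (D + D)*(D + 33)/D = 7 - (2*D)*(33 + D)/D = 7 - 2*D*(33 + D)/D = 7 - (66 + 2*D) = 7 + (-66 - 2*D) = -59 - 2*D)
(J(-41) - 944)/(l(37) - 676) = ((-59 - 2*(-41)) - 944)/((½)/37 - 676) = ((-59 + 82) - 944)/((½)*(1/37) - 676) = (23 - 944)/(1/74 - 676) = -921/(-50023/74) = -921*(-74/50023) = 68154/50023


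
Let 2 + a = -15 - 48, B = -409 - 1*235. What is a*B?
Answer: 41860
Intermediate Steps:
B = -644 (B = -409 - 235 = -644)
a = -65 (a = -2 + (-15 - 48) = -2 - 63 = -65)
a*B = -65*(-644) = 41860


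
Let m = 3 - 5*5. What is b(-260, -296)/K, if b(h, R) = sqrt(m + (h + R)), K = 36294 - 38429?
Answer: -17*I*sqrt(2)/2135 ≈ -0.011261*I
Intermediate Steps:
K = -2135
m = -22 (m = 3 - 25 = -22)
b(h, R) = sqrt(-22 + R + h) (b(h, R) = sqrt(-22 + (h + R)) = sqrt(-22 + (R + h)) = sqrt(-22 + R + h))
b(-260, -296)/K = sqrt(-22 - 296 - 260)/(-2135) = sqrt(-578)*(-1/2135) = (17*I*sqrt(2))*(-1/2135) = -17*I*sqrt(2)/2135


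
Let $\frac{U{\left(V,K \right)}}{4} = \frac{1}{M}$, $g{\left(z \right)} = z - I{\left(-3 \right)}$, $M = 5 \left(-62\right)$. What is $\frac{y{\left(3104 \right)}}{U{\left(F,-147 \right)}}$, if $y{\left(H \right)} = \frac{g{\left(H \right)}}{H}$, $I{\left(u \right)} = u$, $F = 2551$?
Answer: $- \frac{481585}{6208} \approx -77.575$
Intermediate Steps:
$M = -310$
$g{\left(z \right)} = 3 + z$ ($g{\left(z \right)} = z - -3 = z + 3 = 3 + z$)
$U{\left(V,K \right)} = - \frac{2}{155}$ ($U{\left(V,K \right)} = \frac{4}{-310} = 4 \left(- \frac{1}{310}\right) = - \frac{2}{155}$)
$y{\left(H \right)} = \frac{3 + H}{H}$
$\frac{y{\left(3104 \right)}}{U{\left(F,-147 \right)}} = \frac{\frac{1}{3104} \left(3 + 3104\right)}{- \frac{2}{155}} = \frac{1}{3104} \cdot 3107 \left(- \frac{155}{2}\right) = \frac{3107}{3104} \left(- \frac{155}{2}\right) = - \frac{481585}{6208}$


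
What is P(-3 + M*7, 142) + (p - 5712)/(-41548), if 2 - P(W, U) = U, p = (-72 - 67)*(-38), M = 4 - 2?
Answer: -2908145/20774 ≈ -139.99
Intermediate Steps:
M = 2
p = 5282 (p = -139*(-38) = 5282)
P(W, U) = 2 - U
P(-3 + M*7, 142) + (p - 5712)/(-41548) = (2 - 1*142) + (5282 - 5712)/(-41548) = (2 - 142) - 430*(-1/41548) = -140 + 215/20774 = -2908145/20774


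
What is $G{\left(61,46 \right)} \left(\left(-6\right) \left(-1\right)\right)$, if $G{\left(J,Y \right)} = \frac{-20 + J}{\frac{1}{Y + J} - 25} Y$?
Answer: $- \frac{605406}{1337} \approx -452.81$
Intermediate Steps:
$G{\left(J,Y \right)} = \frac{Y \left(-20 + J\right)}{-25 + \frac{1}{J + Y}}$ ($G{\left(J,Y \right)} = \frac{-20 + J}{\frac{1}{J + Y} - 25} Y = \frac{-20 + J}{-25 + \frac{1}{J + Y}} Y = \frac{Y \left(-20 + J\right)}{-25 + \frac{1}{J + Y}}$)
$G{\left(61,46 \right)} \left(\left(-6\right) \left(-1\right)\right) = \frac{46 \left(- 61^{2} + 20 \cdot 61 + 20 \cdot 46 - 61 \cdot 46\right)}{-1 + 25 \cdot 61 + 25 \cdot 46} \left(\left(-6\right) \left(-1\right)\right) = \frac{46 \left(\left(-1\right) 3721 + 1220 + 920 - 2806\right)}{-1 + 1525 + 1150} \cdot 6 = \frac{46 \left(-3721 + 1220 + 920 - 2806\right)}{2674} \cdot 6 = 46 \cdot \frac{1}{2674} \left(-4387\right) 6 = \left(- \frac{100901}{1337}\right) 6 = - \frac{605406}{1337}$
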